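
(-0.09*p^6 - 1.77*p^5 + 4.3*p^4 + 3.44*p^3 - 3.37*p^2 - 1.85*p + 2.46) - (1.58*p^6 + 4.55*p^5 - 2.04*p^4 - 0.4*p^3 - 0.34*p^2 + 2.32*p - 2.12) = -1.67*p^6 - 6.32*p^5 + 6.34*p^4 + 3.84*p^3 - 3.03*p^2 - 4.17*p + 4.58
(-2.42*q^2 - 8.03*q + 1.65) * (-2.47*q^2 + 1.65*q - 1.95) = 5.9774*q^4 + 15.8411*q^3 - 12.606*q^2 + 18.381*q - 3.2175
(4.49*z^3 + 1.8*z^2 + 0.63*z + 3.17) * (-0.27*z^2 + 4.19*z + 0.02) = -1.2123*z^5 + 18.3271*z^4 + 7.4617*z^3 + 1.8198*z^2 + 13.2949*z + 0.0634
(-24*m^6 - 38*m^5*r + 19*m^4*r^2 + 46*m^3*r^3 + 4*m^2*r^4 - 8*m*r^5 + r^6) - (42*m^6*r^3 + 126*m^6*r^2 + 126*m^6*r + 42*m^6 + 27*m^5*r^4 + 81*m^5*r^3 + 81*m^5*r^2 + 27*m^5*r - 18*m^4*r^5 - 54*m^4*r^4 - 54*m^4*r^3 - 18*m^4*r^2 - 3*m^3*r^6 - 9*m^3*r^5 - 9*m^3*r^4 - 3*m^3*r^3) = -42*m^6*r^3 - 126*m^6*r^2 - 126*m^6*r - 66*m^6 - 27*m^5*r^4 - 81*m^5*r^3 - 81*m^5*r^2 - 65*m^5*r + 18*m^4*r^5 + 54*m^4*r^4 + 54*m^4*r^3 + 37*m^4*r^2 + 3*m^3*r^6 + 9*m^3*r^5 + 9*m^3*r^4 + 49*m^3*r^3 + 4*m^2*r^4 - 8*m*r^5 + r^6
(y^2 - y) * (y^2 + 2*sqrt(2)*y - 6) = y^4 - y^3 + 2*sqrt(2)*y^3 - 6*y^2 - 2*sqrt(2)*y^2 + 6*y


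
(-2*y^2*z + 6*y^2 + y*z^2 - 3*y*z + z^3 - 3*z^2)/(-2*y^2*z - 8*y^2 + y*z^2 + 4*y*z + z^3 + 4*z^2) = (z - 3)/(z + 4)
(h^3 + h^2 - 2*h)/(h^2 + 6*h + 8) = h*(h - 1)/(h + 4)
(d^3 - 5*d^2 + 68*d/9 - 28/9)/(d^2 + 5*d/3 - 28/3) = (3*d^2 - 8*d + 4)/(3*(d + 4))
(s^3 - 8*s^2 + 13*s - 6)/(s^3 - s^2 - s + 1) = (s - 6)/(s + 1)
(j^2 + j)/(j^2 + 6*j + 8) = j*(j + 1)/(j^2 + 6*j + 8)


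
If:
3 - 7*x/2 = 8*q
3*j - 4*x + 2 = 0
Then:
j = 4*x/3 - 2/3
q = 3/8 - 7*x/16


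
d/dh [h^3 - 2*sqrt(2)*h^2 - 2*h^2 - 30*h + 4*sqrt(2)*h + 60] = 3*h^2 - 4*sqrt(2)*h - 4*h - 30 + 4*sqrt(2)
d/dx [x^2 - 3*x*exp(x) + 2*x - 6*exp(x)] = -3*x*exp(x) + 2*x - 9*exp(x) + 2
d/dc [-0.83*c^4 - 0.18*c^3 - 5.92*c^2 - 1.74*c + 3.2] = -3.32*c^3 - 0.54*c^2 - 11.84*c - 1.74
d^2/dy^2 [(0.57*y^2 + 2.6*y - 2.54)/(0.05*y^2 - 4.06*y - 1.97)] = (1.73472347597681e-18*y^4 + 0.24442*y^3 + 0.298770000000001*y^2 + 4.63031999999997*y - 121.403482)/(0.000125*y^6 - 0.03045*y^5 + 2.457765*y^4 - 64.523956*y^3 - 96.835941*y^2 - 47.269362*y - 7.645373)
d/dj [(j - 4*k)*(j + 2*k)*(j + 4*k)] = 3*j^2 + 4*j*k - 16*k^2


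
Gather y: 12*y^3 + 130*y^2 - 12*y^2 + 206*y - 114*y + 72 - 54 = 12*y^3 + 118*y^2 + 92*y + 18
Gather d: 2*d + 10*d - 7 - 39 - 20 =12*d - 66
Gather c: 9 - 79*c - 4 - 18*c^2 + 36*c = -18*c^2 - 43*c + 5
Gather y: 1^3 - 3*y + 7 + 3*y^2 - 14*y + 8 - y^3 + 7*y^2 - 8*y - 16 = -y^3 + 10*y^2 - 25*y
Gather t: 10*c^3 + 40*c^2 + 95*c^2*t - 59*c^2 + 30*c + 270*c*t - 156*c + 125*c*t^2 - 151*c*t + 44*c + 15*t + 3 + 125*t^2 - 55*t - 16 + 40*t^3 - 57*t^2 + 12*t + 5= 10*c^3 - 19*c^2 - 82*c + 40*t^3 + t^2*(125*c + 68) + t*(95*c^2 + 119*c - 28) - 8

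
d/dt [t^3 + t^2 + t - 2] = 3*t^2 + 2*t + 1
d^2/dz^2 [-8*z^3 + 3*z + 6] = -48*z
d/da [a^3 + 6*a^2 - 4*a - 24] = 3*a^2 + 12*a - 4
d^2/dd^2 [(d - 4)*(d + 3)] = 2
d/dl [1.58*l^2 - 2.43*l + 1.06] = 3.16*l - 2.43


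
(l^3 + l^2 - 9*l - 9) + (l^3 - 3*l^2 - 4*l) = 2*l^3 - 2*l^2 - 13*l - 9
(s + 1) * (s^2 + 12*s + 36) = s^3 + 13*s^2 + 48*s + 36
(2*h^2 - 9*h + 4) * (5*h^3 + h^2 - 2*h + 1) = 10*h^5 - 43*h^4 + 7*h^3 + 24*h^2 - 17*h + 4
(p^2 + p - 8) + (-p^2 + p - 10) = 2*p - 18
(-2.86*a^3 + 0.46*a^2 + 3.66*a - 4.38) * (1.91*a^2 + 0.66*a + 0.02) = -5.4626*a^5 - 1.009*a^4 + 7.237*a^3 - 5.941*a^2 - 2.8176*a - 0.0876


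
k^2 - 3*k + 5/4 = (k - 5/2)*(k - 1/2)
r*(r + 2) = r^2 + 2*r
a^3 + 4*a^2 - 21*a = a*(a - 3)*(a + 7)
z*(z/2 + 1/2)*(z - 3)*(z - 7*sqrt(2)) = z^4/2 - 7*sqrt(2)*z^3/2 - z^3 - 3*z^2/2 + 7*sqrt(2)*z^2 + 21*sqrt(2)*z/2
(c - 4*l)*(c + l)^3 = c^4 - c^3*l - 9*c^2*l^2 - 11*c*l^3 - 4*l^4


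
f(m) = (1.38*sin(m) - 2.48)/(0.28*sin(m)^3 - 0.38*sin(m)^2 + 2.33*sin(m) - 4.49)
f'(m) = (1.38*sin(m) - 2.48)*(-0.84*sin(m)^2*cos(m) + 0.76*sin(m)*cos(m) - 2.33*cos(m))/(0.28*sin(m)^3 - 0.38*sin(m)^2 + 2.33*sin(m) - 4.49)^2 + 1.38*cos(m)/(0.28*sin(m)^3 - 0.38*sin(m)^2 + 2.33*sin(m) - 4.49)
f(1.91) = 0.49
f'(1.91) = 0.03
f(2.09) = 0.50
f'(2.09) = 0.04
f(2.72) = 0.53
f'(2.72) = 0.06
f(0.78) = 0.51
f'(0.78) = -0.06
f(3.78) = 0.54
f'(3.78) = -0.04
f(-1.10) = 0.52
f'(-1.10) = 0.04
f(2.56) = 0.53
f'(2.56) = 0.06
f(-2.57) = 0.55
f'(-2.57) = -0.04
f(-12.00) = 0.53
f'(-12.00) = -0.06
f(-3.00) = 0.55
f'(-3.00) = 0.00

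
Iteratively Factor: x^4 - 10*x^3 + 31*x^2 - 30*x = (x - 3)*(x^3 - 7*x^2 + 10*x) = (x - 3)*(x - 2)*(x^2 - 5*x) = x*(x - 3)*(x - 2)*(x - 5)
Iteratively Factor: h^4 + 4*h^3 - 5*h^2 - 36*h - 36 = (h + 3)*(h^3 + h^2 - 8*h - 12) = (h - 3)*(h + 3)*(h^2 + 4*h + 4) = (h - 3)*(h + 2)*(h + 3)*(h + 2)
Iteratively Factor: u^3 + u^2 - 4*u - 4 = (u + 2)*(u^2 - u - 2) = (u + 1)*(u + 2)*(u - 2)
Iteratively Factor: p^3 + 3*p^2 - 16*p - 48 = (p - 4)*(p^2 + 7*p + 12) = (p - 4)*(p + 4)*(p + 3)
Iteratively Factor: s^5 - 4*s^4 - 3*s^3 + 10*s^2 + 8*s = (s)*(s^4 - 4*s^3 - 3*s^2 + 10*s + 8) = s*(s - 2)*(s^3 - 2*s^2 - 7*s - 4) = s*(s - 4)*(s - 2)*(s^2 + 2*s + 1) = s*(s - 4)*(s - 2)*(s + 1)*(s + 1)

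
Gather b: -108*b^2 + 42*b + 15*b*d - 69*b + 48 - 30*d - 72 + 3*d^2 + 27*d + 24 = -108*b^2 + b*(15*d - 27) + 3*d^2 - 3*d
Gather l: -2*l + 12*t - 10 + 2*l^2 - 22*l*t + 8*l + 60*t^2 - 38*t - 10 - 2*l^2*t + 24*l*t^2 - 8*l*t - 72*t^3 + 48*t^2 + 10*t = l^2*(2 - 2*t) + l*(24*t^2 - 30*t + 6) - 72*t^3 + 108*t^2 - 16*t - 20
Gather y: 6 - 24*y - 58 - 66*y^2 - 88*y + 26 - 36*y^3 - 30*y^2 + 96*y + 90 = -36*y^3 - 96*y^2 - 16*y + 64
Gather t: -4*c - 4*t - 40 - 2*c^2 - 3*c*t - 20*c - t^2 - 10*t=-2*c^2 - 24*c - t^2 + t*(-3*c - 14) - 40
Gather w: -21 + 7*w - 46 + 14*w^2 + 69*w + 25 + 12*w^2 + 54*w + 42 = 26*w^2 + 130*w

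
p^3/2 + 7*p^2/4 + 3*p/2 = p*(p/2 + 1)*(p + 3/2)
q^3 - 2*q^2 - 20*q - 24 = (q - 6)*(q + 2)^2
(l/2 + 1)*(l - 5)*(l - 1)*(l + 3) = l^4/2 - l^3/2 - 19*l^2/2 - 11*l/2 + 15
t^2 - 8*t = t*(t - 8)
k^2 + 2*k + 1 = (k + 1)^2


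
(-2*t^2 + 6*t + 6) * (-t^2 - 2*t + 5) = 2*t^4 - 2*t^3 - 28*t^2 + 18*t + 30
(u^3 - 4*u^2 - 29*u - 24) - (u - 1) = u^3 - 4*u^2 - 30*u - 23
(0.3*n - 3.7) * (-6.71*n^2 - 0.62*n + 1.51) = -2.013*n^3 + 24.641*n^2 + 2.747*n - 5.587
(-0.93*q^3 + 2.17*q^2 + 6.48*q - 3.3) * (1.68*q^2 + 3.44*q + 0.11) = -1.5624*q^5 + 0.4464*q^4 + 18.2489*q^3 + 16.9859*q^2 - 10.6392*q - 0.363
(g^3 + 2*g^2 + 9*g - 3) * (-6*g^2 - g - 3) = -6*g^5 - 13*g^4 - 59*g^3 + 3*g^2 - 24*g + 9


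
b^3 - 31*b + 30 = (b - 5)*(b - 1)*(b + 6)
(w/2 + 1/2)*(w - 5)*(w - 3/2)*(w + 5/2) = w^4/2 - 3*w^3/2 - 51*w^2/8 + 5*w + 75/8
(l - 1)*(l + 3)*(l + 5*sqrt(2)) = l^3 + 2*l^2 + 5*sqrt(2)*l^2 - 3*l + 10*sqrt(2)*l - 15*sqrt(2)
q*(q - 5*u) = q^2 - 5*q*u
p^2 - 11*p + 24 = (p - 8)*(p - 3)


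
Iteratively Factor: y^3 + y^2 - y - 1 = (y + 1)*(y^2 - 1) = (y + 1)^2*(y - 1)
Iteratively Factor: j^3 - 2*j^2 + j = (j - 1)*(j^2 - j) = j*(j - 1)*(j - 1)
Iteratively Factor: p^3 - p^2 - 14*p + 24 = (p + 4)*(p^2 - 5*p + 6) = (p - 2)*(p + 4)*(p - 3)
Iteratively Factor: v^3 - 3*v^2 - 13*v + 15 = (v - 1)*(v^2 - 2*v - 15) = (v - 5)*(v - 1)*(v + 3)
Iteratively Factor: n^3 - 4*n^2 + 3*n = (n)*(n^2 - 4*n + 3) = n*(n - 3)*(n - 1)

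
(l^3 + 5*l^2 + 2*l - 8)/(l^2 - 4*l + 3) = (l^2 + 6*l + 8)/(l - 3)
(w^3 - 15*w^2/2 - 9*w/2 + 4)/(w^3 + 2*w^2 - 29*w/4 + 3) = 2*(w^2 - 7*w - 8)/(2*w^2 + 5*w - 12)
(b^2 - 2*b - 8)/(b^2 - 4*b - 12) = (b - 4)/(b - 6)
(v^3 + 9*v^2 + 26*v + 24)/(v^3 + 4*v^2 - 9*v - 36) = (v + 2)/(v - 3)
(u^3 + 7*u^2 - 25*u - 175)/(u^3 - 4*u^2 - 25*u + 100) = (u + 7)/(u - 4)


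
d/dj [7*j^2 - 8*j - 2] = 14*j - 8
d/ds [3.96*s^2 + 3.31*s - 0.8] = 7.92*s + 3.31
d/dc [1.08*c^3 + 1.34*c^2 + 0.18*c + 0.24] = 3.24*c^2 + 2.68*c + 0.18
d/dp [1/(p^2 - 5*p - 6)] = (5 - 2*p)/(-p^2 + 5*p + 6)^2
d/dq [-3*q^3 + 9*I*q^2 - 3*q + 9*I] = -9*q^2 + 18*I*q - 3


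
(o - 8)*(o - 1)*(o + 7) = o^3 - 2*o^2 - 55*o + 56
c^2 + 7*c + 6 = (c + 1)*(c + 6)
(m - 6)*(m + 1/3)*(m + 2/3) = m^3 - 5*m^2 - 52*m/9 - 4/3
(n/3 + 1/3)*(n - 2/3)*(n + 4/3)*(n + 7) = n^4/3 + 26*n^3/9 + 103*n^2/27 - 22*n/27 - 56/27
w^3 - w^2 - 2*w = w*(w - 2)*(w + 1)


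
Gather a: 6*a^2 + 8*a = 6*a^2 + 8*a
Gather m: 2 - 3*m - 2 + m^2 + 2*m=m^2 - m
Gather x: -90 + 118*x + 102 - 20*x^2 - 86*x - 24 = -20*x^2 + 32*x - 12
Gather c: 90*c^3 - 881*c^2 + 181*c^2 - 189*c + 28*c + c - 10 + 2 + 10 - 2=90*c^3 - 700*c^2 - 160*c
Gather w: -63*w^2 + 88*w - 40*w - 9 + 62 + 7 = -63*w^2 + 48*w + 60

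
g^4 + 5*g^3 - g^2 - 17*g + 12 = (g - 1)^2*(g + 3)*(g + 4)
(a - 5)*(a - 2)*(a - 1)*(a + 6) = a^4 - 2*a^3 - 31*a^2 + 92*a - 60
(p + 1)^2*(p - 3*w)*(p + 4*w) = p^4 + p^3*w + 2*p^3 - 12*p^2*w^2 + 2*p^2*w + p^2 - 24*p*w^2 + p*w - 12*w^2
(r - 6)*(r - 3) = r^2 - 9*r + 18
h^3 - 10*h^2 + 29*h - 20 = (h - 5)*(h - 4)*(h - 1)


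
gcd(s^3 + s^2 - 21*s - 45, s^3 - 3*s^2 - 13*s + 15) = s^2 - 2*s - 15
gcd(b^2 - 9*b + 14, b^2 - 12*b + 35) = b - 7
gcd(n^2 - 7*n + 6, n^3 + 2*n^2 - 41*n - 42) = n - 6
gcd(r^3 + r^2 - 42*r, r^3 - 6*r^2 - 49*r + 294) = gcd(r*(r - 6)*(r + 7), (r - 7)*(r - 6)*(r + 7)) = r^2 + r - 42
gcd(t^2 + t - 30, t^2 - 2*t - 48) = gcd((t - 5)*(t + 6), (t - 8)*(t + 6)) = t + 6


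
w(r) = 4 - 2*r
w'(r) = -2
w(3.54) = -3.08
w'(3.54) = -2.00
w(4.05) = -4.10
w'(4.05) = -2.00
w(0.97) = 2.06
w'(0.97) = -2.00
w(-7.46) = 18.92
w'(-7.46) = -2.00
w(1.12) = 1.76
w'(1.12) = -2.00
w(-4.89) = 13.78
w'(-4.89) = -2.00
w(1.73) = 0.54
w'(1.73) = -2.00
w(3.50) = -3.00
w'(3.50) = -2.00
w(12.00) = -20.00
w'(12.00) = -2.00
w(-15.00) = 34.00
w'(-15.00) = -2.00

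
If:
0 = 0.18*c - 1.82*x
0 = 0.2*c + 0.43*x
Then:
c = 0.00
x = 0.00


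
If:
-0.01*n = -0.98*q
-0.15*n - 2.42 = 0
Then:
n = -16.13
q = -0.16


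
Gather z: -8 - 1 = -9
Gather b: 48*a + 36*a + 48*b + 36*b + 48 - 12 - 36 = 84*a + 84*b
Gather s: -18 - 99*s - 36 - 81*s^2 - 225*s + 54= -81*s^2 - 324*s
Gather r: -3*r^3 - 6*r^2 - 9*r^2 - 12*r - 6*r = -3*r^3 - 15*r^2 - 18*r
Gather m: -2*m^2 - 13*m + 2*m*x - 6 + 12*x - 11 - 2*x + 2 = -2*m^2 + m*(2*x - 13) + 10*x - 15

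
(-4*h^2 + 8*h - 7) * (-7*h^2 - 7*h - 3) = 28*h^4 - 28*h^3 + 5*h^2 + 25*h + 21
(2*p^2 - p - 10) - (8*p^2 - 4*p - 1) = -6*p^2 + 3*p - 9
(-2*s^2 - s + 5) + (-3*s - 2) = -2*s^2 - 4*s + 3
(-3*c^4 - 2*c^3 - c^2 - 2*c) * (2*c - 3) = -6*c^5 + 5*c^4 + 4*c^3 - c^2 + 6*c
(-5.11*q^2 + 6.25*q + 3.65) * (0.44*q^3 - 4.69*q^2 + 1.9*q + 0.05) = -2.2484*q^5 + 26.7159*q^4 - 37.4155*q^3 - 5.499*q^2 + 7.2475*q + 0.1825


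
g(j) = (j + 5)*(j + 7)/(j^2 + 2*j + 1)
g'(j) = (-2*j - 2)*(j + 5)*(j + 7)/(j^2 + 2*j + 1)^2 + (j + 5)/(j^2 + 2*j + 1) + (j + 7)/(j^2 + 2*j + 1)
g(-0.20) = 51.00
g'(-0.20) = -109.38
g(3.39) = 4.52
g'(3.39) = -1.09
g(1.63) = 8.27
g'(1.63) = -4.08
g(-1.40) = 126.00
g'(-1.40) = 687.50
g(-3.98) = 0.35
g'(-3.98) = 0.69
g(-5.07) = -0.01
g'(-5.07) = 0.11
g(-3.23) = 1.34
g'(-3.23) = 2.32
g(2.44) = 5.94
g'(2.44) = -2.02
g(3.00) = 5.00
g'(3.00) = -1.38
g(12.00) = 1.91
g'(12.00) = -0.08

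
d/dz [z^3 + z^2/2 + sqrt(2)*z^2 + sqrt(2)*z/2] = 3*z^2 + z + 2*sqrt(2)*z + sqrt(2)/2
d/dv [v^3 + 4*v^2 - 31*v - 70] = 3*v^2 + 8*v - 31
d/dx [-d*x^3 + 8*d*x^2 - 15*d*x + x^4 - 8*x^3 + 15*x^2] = -3*d*x^2 + 16*d*x - 15*d + 4*x^3 - 24*x^2 + 30*x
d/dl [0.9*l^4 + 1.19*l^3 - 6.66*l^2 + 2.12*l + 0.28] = 3.6*l^3 + 3.57*l^2 - 13.32*l + 2.12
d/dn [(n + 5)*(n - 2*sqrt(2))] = 2*n - 2*sqrt(2) + 5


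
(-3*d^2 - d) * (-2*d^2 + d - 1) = 6*d^4 - d^3 + 2*d^2 + d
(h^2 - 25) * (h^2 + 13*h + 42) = h^4 + 13*h^3 + 17*h^2 - 325*h - 1050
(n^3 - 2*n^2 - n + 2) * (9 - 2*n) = -2*n^4 + 13*n^3 - 16*n^2 - 13*n + 18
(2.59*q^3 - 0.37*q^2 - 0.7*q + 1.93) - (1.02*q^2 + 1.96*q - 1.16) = 2.59*q^3 - 1.39*q^2 - 2.66*q + 3.09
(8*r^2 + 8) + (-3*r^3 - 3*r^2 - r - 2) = -3*r^3 + 5*r^2 - r + 6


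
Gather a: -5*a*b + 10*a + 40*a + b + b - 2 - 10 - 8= a*(50 - 5*b) + 2*b - 20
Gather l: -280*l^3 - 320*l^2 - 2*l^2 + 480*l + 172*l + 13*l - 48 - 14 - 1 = -280*l^3 - 322*l^2 + 665*l - 63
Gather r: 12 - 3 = 9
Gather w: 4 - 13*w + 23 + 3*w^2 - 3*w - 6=3*w^2 - 16*w + 21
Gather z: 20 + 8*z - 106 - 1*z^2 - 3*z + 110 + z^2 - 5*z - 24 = 0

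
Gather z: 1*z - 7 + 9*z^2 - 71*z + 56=9*z^2 - 70*z + 49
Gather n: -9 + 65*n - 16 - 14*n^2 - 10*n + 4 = -14*n^2 + 55*n - 21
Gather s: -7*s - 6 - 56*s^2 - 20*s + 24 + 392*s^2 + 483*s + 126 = 336*s^2 + 456*s + 144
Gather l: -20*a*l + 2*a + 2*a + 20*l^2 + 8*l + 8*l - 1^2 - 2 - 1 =4*a + 20*l^2 + l*(16 - 20*a) - 4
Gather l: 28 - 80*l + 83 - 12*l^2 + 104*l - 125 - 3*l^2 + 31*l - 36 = -15*l^2 + 55*l - 50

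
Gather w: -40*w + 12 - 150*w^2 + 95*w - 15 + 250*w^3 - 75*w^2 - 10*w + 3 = 250*w^3 - 225*w^2 + 45*w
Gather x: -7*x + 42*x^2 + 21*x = 42*x^2 + 14*x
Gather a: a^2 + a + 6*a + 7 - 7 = a^2 + 7*a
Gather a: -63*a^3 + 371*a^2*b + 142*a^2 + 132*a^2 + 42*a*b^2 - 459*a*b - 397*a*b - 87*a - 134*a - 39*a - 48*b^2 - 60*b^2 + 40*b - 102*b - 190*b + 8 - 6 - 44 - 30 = -63*a^3 + a^2*(371*b + 274) + a*(42*b^2 - 856*b - 260) - 108*b^2 - 252*b - 72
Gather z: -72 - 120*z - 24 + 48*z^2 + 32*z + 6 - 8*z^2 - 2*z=40*z^2 - 90*z - 90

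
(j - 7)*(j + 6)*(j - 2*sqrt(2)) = j^3 - 2*sqrt(2)*j^2 - j^2 - 42*j + 2*sqrt(2)*j + 84*sqrt(2)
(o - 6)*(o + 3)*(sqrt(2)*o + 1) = sqrt(2)*o^3 - 3*sqrt(2)*o^2 + o^2 - 18*sqrt(2)*o - 3*o - 18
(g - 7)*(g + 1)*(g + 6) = g^3 - 43*g - 42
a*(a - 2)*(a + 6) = a^3 + 4*a^2 - 12*a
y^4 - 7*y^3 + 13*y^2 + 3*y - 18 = (y - 3)^2*(y - 2)*(y + 1)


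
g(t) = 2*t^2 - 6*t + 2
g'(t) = 4*t - 6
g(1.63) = -2.47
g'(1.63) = 0.52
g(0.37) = 0.05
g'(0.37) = -4.52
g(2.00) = -2.00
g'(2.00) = 2.00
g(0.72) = -1.28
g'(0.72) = -3.12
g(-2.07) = 22.99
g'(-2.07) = -14.28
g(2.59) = -0.12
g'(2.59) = 4.36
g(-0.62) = 6.49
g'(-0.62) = -8.48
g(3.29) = 3.91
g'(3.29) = 7.16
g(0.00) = 2.00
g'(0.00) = -6.00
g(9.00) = 110.00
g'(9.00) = 30.00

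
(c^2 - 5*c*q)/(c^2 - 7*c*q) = (c - 5*q)/(c - 7*q)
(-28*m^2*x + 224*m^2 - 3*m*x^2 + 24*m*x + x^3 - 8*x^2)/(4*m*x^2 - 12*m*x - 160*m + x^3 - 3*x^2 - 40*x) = (-7*m + x)/(x + 5)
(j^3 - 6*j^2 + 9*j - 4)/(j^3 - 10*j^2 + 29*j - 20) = (j - 1)/(j - 5)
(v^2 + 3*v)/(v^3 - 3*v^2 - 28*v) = (v + 3)/(v^2 - 3*v - 28)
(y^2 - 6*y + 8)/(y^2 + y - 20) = (y - 2)/(y + 5)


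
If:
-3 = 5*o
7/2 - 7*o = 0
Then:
No Solution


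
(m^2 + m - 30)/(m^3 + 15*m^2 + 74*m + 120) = (m - 5)/(m^2 + 9*m + 20)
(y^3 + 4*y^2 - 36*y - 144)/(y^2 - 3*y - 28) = (y^2 - 36)/(y - 7)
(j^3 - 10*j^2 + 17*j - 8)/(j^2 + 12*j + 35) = (j^3 - 10*j^2 + 17*j - 8)/(j^2 + 12*j + 35)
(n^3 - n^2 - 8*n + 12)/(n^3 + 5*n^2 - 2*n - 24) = (n - 2)/(n + 4)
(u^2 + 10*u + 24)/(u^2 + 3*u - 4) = (u + 6)/(u - 1)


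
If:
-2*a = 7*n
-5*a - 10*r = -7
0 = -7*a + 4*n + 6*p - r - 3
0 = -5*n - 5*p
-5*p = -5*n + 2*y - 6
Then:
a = -259/415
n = 74/415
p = -74/415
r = 84/83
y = 323/83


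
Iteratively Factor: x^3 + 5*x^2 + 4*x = (x)*(x^2 + 5*x + 4) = x*(x + 4)*(x + 1)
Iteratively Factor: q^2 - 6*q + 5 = (q - 5)*(q - 1)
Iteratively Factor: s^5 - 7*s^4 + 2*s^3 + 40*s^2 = (s)*(s^4 - 7*s^3 + 2*s^2 + 40*s) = s*(s - 4)*(s^3 - 3*s^2 - 10*s) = s*(s - 5)*(s - 4)*(s^2 + 2*s) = s^2*(s - 5)*(s - 4)*(s + 2)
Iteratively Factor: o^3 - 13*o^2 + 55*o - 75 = (o - 3)*(o^2 - 10*o + 25) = (o - 5)*(o - 3)*(o - 5)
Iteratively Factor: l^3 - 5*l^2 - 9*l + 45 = (l - 3)*(l^2 - 2*l - 15) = (l - 3)*(l + 3)*(l - 5)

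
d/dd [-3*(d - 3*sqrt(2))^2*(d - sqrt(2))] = -9*d^2 + 42*sqrt(2)*d - 90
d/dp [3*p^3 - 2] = 9*p^2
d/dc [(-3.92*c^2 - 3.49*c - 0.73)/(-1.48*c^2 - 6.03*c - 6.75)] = (18.4724*c^2 + 50.7592*c + 19.1556)/(2.1904*c^4 + 17.8488*c^3 + 56.3409*c^2 + 81.405*c + 45.5625)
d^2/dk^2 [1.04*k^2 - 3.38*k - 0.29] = 2.08000000000000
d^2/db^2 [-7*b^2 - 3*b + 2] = -14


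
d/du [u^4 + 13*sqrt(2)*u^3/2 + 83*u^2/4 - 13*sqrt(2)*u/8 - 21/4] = 4*u^3 + 39*sqrt(2)*u^2/2 + 83*u/2 - 13*sqrt(2)/8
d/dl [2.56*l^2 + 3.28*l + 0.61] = 5.12*l + 3.28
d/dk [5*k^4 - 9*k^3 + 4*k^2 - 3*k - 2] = 20*k^3 - 27*k^2 + 8*k - 3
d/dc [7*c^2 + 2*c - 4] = 14*c + 2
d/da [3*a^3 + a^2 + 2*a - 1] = 9*a^2 + 2*a + 2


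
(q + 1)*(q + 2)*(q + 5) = q^3 + 8*q^2 + 17*q + 10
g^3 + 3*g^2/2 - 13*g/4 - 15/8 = (g - 3/2)*(g + 1/2)*(g + 5/2)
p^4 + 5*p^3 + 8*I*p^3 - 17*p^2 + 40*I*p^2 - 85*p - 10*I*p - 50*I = (p + 5)*(p + I)*(p + 2*I)*(p + 5*I)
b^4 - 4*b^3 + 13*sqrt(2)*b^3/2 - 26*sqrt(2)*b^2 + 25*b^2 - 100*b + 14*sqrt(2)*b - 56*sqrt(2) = (b - 4)*(b + sqrt(2))*(b + 2*sqrt(2))*(b + 7*sqrt(2)/2)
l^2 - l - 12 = (l - 4)*(l + 3)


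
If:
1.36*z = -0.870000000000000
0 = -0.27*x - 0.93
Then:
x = -3.44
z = -0.64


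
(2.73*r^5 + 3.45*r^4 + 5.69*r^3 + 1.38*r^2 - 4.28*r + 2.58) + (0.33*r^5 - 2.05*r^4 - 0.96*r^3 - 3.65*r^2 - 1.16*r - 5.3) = 3.06*r^5 + 1.4*r^4 + 4.73*r^3 - 2.27*r^2 - 5.44*r - 2.72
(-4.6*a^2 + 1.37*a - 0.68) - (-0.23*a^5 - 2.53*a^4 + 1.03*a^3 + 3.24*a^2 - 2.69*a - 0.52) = 0.23*a^5 + 2.53*a^4 - 1.03*a^3 - 7.84*a^2 + 4.06*a - 0.16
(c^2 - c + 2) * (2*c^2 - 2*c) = 2*c^4 - 4*c^3 + 6*c^2 - 4*c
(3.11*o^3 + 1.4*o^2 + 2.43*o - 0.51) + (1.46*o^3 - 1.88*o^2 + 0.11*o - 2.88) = 4.57*o^3 - 0.48*o^2 + 2.54*o - 3.39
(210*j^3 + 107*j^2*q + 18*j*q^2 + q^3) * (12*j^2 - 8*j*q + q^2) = 2520*j^5 - 396*j^4*q - 430*j^3*q^2 - 25*j^2*q^3 + 10*j*q^4 + q^5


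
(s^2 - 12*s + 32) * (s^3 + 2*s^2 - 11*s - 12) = s^5 - 10*s^4 - 3*s^3 + 184*s^2 - 208*s - 384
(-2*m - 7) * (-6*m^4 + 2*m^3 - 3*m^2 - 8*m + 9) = 12*m^5 + 38*m^4 - 8*m^3 + 37*m^2 + 38*m - 63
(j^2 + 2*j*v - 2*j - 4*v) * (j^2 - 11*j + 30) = j^4 + 2*j^3*v - 13*j^3 - 26*j^2*v + 52*j^2 + 104*j*v - 60*j - 120*v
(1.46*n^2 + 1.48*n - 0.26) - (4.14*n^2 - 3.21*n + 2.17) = -2.68*n^2 + 4.69*n - 2.43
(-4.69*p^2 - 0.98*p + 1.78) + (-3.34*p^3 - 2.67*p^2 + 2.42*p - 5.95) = -3.34*p^3 - 7.36*p^2 + 1.44*p - 4.17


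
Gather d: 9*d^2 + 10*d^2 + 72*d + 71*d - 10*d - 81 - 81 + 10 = 19*d^2 + 133*d - 152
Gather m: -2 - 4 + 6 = 0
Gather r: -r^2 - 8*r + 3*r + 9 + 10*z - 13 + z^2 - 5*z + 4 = -r^2 - 5*r + z^2 + 5*z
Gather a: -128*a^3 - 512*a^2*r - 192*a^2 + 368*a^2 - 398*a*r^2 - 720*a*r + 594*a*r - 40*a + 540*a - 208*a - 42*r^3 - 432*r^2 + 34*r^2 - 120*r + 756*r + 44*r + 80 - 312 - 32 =-128*a^3 + a^2*(176 - 512*r) + a*(-398*r^2 - 126*r + 292) - 42*r^3 - 398*r^2 + 680*r - 264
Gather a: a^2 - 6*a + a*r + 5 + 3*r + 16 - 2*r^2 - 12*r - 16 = a^2 + a*(r - 6) - 2*r^2 - 9*r + 5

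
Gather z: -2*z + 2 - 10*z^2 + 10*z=-10*z^2 + 8*z + 2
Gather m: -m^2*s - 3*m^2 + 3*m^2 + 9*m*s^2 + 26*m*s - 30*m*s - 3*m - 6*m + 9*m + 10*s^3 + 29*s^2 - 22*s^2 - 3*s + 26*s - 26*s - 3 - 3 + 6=-m^2*s + m*(9*s^2 - 4*s) + 10*s^3 + 7*s^2 - 3*s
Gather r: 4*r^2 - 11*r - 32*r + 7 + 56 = 4*r^2 - 43*r + 63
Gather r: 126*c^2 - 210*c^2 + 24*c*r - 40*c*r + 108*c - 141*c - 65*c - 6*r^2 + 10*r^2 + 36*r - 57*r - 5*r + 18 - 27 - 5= -84*c^2 - 98*c + 4*r^2 + r*(-16*c - 26) - 14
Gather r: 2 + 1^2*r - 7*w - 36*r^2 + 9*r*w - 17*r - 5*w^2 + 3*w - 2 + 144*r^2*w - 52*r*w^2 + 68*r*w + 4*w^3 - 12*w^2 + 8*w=r^2*(144*w - 36) + r*(-52*w^2 + 77*w - 16) + 4*w^3 - 17*w^2 + 4*w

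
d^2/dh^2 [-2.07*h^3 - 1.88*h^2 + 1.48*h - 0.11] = -12.42*h - 3.76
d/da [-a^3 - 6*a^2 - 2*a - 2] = -3*a^2 - 12*a - 2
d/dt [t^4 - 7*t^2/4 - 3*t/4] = 4*t^3 - 7*t/2 - 3/4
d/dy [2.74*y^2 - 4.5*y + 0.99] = 5.48*y - 4.5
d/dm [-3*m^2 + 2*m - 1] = 2 - 6*m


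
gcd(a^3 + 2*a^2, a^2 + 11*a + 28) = 1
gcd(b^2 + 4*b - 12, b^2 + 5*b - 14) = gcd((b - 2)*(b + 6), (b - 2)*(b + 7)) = b - 2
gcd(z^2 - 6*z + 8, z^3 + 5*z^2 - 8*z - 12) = z - 2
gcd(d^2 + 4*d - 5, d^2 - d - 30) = d + 5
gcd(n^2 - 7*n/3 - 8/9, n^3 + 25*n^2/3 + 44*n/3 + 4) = n + 1/3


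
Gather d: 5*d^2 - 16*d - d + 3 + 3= 5*d^2 - 17*d + 6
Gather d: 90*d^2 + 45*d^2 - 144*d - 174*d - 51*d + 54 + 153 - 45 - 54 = 135*d^2 - 369*d + 108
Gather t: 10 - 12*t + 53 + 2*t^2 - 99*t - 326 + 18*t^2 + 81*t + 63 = 20*t^2 - 30*t - 200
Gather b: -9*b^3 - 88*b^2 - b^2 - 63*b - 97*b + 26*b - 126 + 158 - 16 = -9*b^3 - 89*b^2 - 134*b + 16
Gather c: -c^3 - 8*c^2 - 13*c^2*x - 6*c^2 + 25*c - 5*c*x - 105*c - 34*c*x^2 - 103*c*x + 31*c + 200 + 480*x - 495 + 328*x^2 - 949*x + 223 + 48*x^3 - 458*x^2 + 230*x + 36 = -c^3 + c^2*(-13*x - 14) + c*(-34*x^2 - 108*x - 49) + 48*x^3 - 130*x^2 - 239*x - 36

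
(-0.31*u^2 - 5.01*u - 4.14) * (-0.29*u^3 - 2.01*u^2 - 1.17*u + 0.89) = 0.0899*u^5 + 2.076*u^4 + 11.6334*u^3 + 13.9072*u^2 + 0.384899999999999*u - 3.6846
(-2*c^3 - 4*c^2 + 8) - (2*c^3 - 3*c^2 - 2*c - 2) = -4*c^3 - c^2 + 2*c + 10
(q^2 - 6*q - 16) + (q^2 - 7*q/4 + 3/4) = 2*q^2 - 31*q/4 - 61/4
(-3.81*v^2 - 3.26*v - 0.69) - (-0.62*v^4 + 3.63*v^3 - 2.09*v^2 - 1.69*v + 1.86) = 0.62*v^4 - 3.63*v^3 - 1.72*v^2 - 1.57*v - 2.55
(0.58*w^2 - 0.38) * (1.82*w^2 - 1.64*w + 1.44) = 1.0556*w^4 - 0.9512*w^3 + 0.1436*w^2 + 0.6232*w - 0.5472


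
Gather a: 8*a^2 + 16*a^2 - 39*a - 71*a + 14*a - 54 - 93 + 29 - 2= 24*a^2 - 96*a - 120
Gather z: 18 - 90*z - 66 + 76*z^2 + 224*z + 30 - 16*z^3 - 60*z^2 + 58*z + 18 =-16*z^3 + 16*z^2 + 192*z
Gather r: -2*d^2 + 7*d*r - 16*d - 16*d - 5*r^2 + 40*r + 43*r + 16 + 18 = -2*d^2 - 32*d - 5*r^2 + r*(7*d + 83) + 34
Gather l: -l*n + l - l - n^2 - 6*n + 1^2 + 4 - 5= -l*n - n^2 - 6*n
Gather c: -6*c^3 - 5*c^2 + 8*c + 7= -6*c^3 - 5*c^2 + 8*c + 7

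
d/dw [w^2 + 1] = 2*w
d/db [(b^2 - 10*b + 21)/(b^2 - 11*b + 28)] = -1/(b^2 - 8*b + 16)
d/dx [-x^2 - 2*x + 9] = -2*x - 2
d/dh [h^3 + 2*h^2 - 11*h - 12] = 3*h^2 + 4*h - 11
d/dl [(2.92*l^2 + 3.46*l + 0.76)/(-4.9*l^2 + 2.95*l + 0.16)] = (25.568*l^2 + 8.3824*l - 1.6884)/(24.01*l^4 - 28.91*l^3 + 7.1345*l^2 + 0.944*l + 0.0256)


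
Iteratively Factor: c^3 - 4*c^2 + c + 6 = (c - 2)*(c^2 - 2*c - 3) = (c - 2)*(c + 1)*(c - 3)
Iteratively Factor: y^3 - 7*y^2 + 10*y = (y)*(y^2 - 7*y + 10) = y*(y - 5)*(y - 2)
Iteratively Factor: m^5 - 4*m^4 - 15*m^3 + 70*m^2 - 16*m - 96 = (m - 3)*(m^4 - m^3 - 18*m^2 + 16*m + 32) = (m - 4)*(m - 3)*(m^3 + 3*m^2 - 6*m - 8) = (m - 4)*(m - 3)*(m - 2)*(m^2 + 5*m + 4) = (m - 4)*(m - 3)*(m - 2)*(m + 4)*(m + 1)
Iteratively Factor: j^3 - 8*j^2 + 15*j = (j - 3)*(j^2 - 5*j) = (j - 5)*(j - 3)*(j)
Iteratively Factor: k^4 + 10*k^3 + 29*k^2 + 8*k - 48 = (k + 4)*(k^3 + 6*k^2 + 5*k - 12) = (k + 3)*(k + 4)*(k^2 + 3*k - 4) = (k + 3)*(k + 4)^2*(k - 1)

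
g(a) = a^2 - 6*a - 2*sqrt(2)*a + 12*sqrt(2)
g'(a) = 2*a - 6 - 2*sqrt(2)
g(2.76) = 0.22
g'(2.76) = -3.31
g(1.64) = 5.18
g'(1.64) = -5.55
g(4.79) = -2.37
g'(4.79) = 0.75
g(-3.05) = 53.20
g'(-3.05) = -14.93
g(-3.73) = 63.81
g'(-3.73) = -16.29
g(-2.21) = 41.37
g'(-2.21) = -13.25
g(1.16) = 8.08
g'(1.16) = -6.51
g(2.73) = 0.32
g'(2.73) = -3.37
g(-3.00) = 52.46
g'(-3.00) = -14.83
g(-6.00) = 105.94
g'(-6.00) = -20.83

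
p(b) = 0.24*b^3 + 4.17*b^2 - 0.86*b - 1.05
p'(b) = 0.72*b^2 + 8.34*b - 0.86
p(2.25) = 20.86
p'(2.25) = 21.55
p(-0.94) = 3.24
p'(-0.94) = -8.06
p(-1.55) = 9.41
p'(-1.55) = -12.06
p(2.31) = 22.17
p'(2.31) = 22.25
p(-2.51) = 23.58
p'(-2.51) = -17.26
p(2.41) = 24.46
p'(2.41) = 23.42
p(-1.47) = 8.46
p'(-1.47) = -11.56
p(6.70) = 252.56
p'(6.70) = 87.34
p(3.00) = 40.38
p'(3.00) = 30.64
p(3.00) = 40.38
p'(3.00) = 30.64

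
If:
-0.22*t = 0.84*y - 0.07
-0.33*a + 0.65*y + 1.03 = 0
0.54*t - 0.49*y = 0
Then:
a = 3.25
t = 0.06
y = 0.07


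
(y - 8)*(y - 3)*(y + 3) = y^3 - 8*y^2 - 9*y + 72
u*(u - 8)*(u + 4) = u^3 - 4*u^2 - 32*u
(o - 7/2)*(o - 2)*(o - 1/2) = o^3 - 6*o^2 + 39*o/4 - 7/2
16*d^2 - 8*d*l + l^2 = (-4*d + l)^2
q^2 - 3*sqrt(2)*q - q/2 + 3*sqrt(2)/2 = (q - 1/2)*(q - 3*sqrt(2))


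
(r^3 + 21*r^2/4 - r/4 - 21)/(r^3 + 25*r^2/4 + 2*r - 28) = (r + 3)/(r + 4)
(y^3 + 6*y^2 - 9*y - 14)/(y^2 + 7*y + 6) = (y^2 + 5*y - 14)/(y + 6)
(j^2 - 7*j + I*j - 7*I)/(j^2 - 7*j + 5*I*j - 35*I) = (j + I)/(j + 5*I)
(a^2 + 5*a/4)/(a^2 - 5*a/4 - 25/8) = 2*a/(2*a - 5)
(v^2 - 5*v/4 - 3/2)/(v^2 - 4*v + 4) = (v + 3/4)/(v - 2)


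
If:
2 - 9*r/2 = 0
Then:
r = 4/9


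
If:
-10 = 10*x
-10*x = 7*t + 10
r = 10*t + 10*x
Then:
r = -10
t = 0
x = -1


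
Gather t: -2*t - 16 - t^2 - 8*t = -t^2 - 10*t - 16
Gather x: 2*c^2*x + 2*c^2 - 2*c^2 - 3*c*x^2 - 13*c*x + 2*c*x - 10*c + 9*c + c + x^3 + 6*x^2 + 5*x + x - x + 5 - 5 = x^3 + x^2*(6 - 3*c) + x*(2*c^2 - 11*c + 5)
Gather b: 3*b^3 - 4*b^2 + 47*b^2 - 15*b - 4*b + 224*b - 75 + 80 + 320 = 3*b^3 + 43*b^2 + 205*b + 325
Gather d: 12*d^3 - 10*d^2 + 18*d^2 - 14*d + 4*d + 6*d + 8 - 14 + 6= 12*d^3 + 8*d^2 - 4*d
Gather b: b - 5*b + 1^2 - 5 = -4*b - 4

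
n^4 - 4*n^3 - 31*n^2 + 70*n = n*(n - 7)*(n - 2)*(n + 5)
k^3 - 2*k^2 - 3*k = k*(k - 3)*(k + 1)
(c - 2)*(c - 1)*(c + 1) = c^3 - 2*c^2 - c + 2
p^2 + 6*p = p*(p + 6)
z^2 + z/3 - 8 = (z - 8/3)*(z + 3)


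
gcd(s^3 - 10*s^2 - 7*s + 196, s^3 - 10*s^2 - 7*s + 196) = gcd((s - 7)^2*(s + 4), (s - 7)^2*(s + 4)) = s^3 - 10*s^2 - 7*s + 196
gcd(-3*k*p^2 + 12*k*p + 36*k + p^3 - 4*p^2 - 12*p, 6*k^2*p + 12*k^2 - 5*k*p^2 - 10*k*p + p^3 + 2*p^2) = -3*k*p - 6*k + p^2 + 2*p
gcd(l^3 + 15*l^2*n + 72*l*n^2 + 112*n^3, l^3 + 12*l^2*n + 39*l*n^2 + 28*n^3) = l^2 + 11*l*n + 28*n^2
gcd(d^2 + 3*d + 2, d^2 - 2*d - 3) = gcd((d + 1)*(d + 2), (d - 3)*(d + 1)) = d + 1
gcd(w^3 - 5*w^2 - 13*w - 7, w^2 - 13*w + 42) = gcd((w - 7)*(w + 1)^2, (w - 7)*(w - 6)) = w - 7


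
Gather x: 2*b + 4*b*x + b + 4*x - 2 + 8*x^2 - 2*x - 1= 3*b + 8*x^2 + x*(4*b + 2) - 3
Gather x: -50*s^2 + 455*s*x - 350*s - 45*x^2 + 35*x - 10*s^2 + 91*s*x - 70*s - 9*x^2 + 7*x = -60*s^2 - 420*s - 54*x^2 + x*(546*s + 42)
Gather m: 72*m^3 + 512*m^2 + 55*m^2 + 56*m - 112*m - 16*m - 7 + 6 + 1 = 72*m^3 + 567*m^2 - 72*m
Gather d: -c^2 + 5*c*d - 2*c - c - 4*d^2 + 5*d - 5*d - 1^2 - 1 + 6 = -c^2 + 5*c*d - 3*c - 4*d^2 + 4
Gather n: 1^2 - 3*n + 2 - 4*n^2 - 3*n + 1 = -4*n^2 - 6*n + 4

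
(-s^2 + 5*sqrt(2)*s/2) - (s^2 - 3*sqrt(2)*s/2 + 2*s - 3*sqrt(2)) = -2*s^2 - 2*s + 4*sqrt(2)*s + 3*sqrt(2)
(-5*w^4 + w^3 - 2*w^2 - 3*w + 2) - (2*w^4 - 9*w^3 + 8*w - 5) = -7*w^4 + 10*w^3 - 2*w^2 - 11*w + 7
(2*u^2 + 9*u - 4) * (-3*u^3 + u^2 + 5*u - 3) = -6*u^5 - 25*u^4 + 31*u^3 + 35*u^2 - 47*u + 12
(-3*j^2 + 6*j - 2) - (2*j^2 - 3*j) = -5*j^2 + 9*j - 2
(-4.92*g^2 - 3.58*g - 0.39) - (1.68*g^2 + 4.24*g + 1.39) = -6.6*g^2 - 7.82*g - 1.78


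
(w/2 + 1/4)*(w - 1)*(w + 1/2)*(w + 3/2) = w^4/2 + 3*w^3/4 - 3*w^2/8 - 11*w/16 - 3/16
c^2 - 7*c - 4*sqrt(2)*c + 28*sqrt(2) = (c - 7)*(c - 4*sqrt(2))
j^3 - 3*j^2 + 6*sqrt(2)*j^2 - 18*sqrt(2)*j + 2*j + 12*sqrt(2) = (j - 2)*(j - 1)*(j + 6*sqrt(2))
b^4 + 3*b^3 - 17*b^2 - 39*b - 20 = (b - 4)*(b + 1)^2*(b + 5)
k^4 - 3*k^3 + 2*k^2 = k^2*(k - 2)*(k - 1)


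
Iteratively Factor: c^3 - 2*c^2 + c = (c)*(c^2 - 2*c + 1) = c*(c - 1)*(c - 1)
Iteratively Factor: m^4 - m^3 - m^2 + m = (m - 1)*(m^3 - m) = (m - 1)^2*(m^2 + m) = m*(m - 1)^2*(m + 1)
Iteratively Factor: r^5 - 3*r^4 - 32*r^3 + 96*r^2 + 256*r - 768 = (r + 4)*(r^4 - 7*r^3 - 4*r^2 + 112*r - 192) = (r - 3)*(r + 4)*(r^3 - 4*r^2 - 16*r + 64) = (r - 3)*(r + 4)^2*(r^2 - 8*r + 16) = (r - 4)*(r - 3)*(r + 4)^2*(r - 4)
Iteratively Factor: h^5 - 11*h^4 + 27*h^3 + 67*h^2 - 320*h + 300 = (h - 2)*(h^4 - 9*h^3 + 9*h^2 + 85*h - 150) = (h - 5)*(h - 2)*(h^3 - 4*h^2 - 11*h + 30) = (h - 5)^2*(h - 2)*(h^2 + h - 6) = (h - 5)^2*(h - 2)^2*(h + 3)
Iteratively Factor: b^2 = (b)*(b)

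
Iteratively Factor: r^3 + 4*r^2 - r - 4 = (r - 1)*(r^2 + 5*r + 4) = (r - 1)*(r + 4)*(r + 1)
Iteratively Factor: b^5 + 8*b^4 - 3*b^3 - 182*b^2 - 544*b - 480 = (b + 4)*(b^4 + 4*b^3 - 19*b^2 - 106*b - 120) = (b + 2)*(b + 4)*(b^3 + 2*b^2 - 23*b - 60) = (b + 2)*(b + 3)*(b + 4)*(b^2 - b - 20) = (b - 5)*(b + 2)*(b + 3)*(b + 4)*(b + 4)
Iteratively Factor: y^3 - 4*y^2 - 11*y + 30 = (y + 3)*(y^2 - 7*y + 10) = (y - 2)*(y + 3)*(y - 5)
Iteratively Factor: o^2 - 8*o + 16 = (o - 4)*(o - 4)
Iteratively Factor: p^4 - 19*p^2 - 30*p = (p + 2)*(p^3 - 2*p^2 - 15*p) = p*(p + 2)*(p^2 - 2*p - 15) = p*(p + 2)*(p + 3)*(p - 5)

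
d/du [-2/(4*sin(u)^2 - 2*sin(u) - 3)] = 4*(4*sin(u) - 1)*cos(u)/(-4*sin(u)^2 + 2*sin(u) + 3)^2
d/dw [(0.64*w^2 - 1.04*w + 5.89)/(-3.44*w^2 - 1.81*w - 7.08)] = (-4.736*w^2 + 31.4608*w + 18.0241)/(11.8336*w^4 + 12.4528*w^3 + 51.9865*w^2 + 25.6296*w + 50.1264)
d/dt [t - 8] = 1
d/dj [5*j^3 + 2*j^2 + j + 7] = 15*j^2 + 4*j + 1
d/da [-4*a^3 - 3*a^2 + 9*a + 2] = -12*a^2 - 6*a + 9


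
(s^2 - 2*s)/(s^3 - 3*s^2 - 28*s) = (2 - s)/(-s^2 + 3*s + 28)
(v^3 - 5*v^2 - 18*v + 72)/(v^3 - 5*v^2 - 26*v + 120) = (v^2 + v - 12)/(v^2 + v - 20)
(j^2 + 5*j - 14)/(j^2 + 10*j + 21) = (j - 2)/(j + 3)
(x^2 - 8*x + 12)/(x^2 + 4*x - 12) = (x - 6)/(x + 6)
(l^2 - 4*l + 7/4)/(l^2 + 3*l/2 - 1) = (l - 7/2)/(l + 2)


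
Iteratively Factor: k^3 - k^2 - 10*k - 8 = (k + 2)*(k^2 - 3*k - 4) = (k - 4)*(k + 2)*(k + 1)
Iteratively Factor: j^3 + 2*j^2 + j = (j)*(j^2 + 2*j + 1) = j*(j + 1)*(j + 1)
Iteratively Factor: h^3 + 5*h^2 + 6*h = (h + 2)*(h^2 + 3*h) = h*(h + 2)*(h + 3)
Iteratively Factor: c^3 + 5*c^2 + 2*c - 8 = (c + 2)*(c^2 + 3*c - 4) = (c + 2)*(c + 4)*(c - 1)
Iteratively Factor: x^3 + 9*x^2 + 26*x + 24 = (x + 4)*(x^2 + 5*x + 6) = (x + 3)*(x + 4)*(x + 2)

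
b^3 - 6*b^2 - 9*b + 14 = (b - 7)*(b - 1)*(b + 2)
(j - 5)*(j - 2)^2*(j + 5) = j^4 - 4*j^3 - 21*j^2 + 100*j - 100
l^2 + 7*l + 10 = (l + 2)*(l + 5)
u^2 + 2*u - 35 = (u - 5)*(u + 7)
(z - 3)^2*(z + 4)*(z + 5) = z^4 + 3*z^3 - 25*z^2 - 39*z + 180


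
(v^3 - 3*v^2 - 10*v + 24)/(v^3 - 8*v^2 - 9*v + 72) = (v^2 - 6*v + 8)/(v^2 - 11*v + 24)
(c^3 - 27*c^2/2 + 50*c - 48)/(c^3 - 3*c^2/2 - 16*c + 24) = (c - 8)/(c + 4)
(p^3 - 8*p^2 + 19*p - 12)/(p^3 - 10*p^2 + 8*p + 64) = (p^2 - 4*p + 3)/(p^2 - 6*p - 16)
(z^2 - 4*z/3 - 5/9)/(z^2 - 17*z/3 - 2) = (z - 5/3)/(z - 6)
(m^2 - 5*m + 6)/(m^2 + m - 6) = (m - 3)/(m + 3)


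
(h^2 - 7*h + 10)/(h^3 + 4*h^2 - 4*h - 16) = (h - 5)/(h^2 + 6*h + 8)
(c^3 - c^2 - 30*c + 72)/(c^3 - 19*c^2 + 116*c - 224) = (c^2 + 3*c - 18)/(c^2 - 15*c + 56)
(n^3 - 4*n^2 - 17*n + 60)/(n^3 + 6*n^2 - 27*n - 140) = (n - 3)/(n + 7)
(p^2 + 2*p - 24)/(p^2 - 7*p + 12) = (p + 6)/(p - 3)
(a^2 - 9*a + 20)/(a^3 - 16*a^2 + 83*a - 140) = 1/(a - 7)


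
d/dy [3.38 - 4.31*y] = -4.31000000000000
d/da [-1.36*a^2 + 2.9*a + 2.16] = 2.9 - 2.72*a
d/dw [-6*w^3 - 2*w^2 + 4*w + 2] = -18*w^2 - 4*w + 4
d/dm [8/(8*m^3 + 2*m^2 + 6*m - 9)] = 16*(-12*m^2 - 2*m - 3)/(8*m^3 + 2*m^2 + 6*m - 9)^2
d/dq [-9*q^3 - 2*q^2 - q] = -27*q^2 - 4*q - 1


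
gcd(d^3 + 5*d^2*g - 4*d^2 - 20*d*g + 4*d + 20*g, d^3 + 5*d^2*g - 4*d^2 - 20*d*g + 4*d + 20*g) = d^3 + 5*d^2*g - 4*d^2 - 20*d*g + 4*d + 20*g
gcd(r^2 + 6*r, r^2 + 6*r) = r^2 + 6*r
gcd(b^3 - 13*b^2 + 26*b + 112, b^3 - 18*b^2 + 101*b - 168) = b^2 - 15*b + 56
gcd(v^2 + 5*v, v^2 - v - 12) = 1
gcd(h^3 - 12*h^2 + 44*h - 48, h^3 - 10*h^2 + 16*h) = h - 2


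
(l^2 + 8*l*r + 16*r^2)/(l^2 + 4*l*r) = (l + 4*r)/l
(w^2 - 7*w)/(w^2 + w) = (w - 7)/(w + 1)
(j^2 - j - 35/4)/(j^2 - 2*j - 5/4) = (-4*j^2 + 4*j + 35)/(-4*j^2 + 8*j + 5)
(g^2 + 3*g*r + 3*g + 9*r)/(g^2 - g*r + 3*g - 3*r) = (-g - 3*r)/(-g + r)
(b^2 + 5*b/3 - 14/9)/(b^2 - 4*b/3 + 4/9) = (3*b + 7)/(3*b - 2)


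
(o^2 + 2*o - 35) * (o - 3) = o^3 - o^2 - 41*o + 105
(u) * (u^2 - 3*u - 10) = u^3 - 3*u^2 - 10*u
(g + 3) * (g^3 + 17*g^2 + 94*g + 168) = g^4 + 20*g^3 + 145*g^2 + 450*g + 504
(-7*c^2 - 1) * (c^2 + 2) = -7*c^4 - 15*c^2 - 2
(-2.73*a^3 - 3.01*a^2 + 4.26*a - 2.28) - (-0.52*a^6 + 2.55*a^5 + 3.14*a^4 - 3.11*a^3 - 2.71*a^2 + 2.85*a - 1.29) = 0.52*a^6 - 2.55*a^5 - 3.14*a^4 + 0.38*a^3 - 0.3*a^2 + 1.41*a - 0.99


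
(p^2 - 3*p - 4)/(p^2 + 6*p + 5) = (p - 4)/(p + 5)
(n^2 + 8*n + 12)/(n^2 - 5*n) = (n^2 + 8*n + 12)/(n*(n - 5))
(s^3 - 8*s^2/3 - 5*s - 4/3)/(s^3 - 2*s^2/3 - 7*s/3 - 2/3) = (s - 4)/(s - 2)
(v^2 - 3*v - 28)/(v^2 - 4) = (v^2 - 3*v - 28)/(v^2 - 4)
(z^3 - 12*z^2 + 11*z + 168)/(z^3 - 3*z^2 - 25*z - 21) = (z - 8)/(z + 1)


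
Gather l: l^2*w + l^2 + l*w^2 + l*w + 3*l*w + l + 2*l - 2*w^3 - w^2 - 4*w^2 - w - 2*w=l^2*(w + 1) + l*(w^2 + 4*w + 3) - 2*w^3 - 5*w^2 - 3*w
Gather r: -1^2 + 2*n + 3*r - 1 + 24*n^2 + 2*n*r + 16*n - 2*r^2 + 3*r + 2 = 24*n^2 + 18*n - 2*r^2 + r*(2*n + 6)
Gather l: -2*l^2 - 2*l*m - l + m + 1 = -2*l^2 + l*(-2*m - 1) + m + 1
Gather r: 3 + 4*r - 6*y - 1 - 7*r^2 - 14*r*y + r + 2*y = -7*r^2 + r*(5 - 14*y) - 4*y + 2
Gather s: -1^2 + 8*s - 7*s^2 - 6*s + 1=-7*s^2 + 2*s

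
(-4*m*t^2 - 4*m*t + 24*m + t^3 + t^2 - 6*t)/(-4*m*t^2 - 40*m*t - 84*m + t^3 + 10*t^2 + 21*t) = (t - 2)/(t + 7)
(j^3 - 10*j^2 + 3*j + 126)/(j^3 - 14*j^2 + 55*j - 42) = (j + 3)/(j - 1)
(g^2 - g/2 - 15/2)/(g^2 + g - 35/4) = 2*(2*g^2 - g - 15)/(4*g^2 + 4*g - 35)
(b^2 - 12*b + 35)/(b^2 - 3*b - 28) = (b - 5)/(b + 4)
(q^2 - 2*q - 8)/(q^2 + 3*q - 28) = (q + 2)/(q + 7)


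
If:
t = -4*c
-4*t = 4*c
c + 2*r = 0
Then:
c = 0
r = 0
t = 0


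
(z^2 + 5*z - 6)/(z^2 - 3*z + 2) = (z + 6)/(z - 2)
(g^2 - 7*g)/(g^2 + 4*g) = (g - 7)/(g + 4)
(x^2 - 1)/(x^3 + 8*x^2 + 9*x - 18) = (x + 1)/(x^2 + 9*x + 18)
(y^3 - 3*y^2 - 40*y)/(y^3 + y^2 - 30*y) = (y^2 - 3*y - 40)/(y^2 + y - 30)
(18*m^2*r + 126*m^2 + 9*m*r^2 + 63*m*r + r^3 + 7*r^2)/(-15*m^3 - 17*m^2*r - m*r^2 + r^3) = (6*m*r + 42*m + r^2 + 7*r)/(-5*m^2 - 4*m*r + r^2)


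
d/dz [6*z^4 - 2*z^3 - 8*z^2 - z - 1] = 24*z^3 - 6*z^2 - 16*z - 1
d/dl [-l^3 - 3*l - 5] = -3*l^2 - 3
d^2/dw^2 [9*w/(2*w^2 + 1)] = 36*w*(2*w^2 - 3)/(2*w^2 + 1)^3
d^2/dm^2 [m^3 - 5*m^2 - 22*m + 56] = 6*m - 10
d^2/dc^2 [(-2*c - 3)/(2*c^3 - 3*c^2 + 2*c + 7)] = 2*(-24*c^5 - 36*c^4 + 134*c^3 + 51*c^2 + 54*c - 47)/(8*c^9 - 36*c^8 + 78*c^7 - 15*c^6 - 174*c^5 + 321*c^4 + 50*c^3 - 357*c^2 + 294*c + 343)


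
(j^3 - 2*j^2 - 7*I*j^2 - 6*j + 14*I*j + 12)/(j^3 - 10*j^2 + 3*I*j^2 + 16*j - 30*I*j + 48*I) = (j^2 - 7*I*j - 6)/(j^2 + j*(-8 + 3*I) - 24*I)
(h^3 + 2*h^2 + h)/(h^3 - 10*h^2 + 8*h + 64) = h*(h^2 + 2*h + 1)/(h^3 - 10*h^2 + 8*h + 64)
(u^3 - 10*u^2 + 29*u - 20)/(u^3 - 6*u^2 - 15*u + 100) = (u^2 - 5*u + 4)/(u^2 - u - 20)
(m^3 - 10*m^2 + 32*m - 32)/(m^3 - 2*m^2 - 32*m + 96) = (m - 2)/(m + 6)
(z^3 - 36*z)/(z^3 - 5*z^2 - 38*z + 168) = z*(z - 6)/(z^2 - 11*z + 28)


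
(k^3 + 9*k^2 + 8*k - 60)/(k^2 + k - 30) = (k^2 + 3*k - 10)/(k - 5)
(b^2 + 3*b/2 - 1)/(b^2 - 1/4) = 2*(b + 2)/(2*b + 1)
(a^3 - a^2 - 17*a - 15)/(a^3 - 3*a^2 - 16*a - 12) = (a^2 - 2*a - 15)/(a^2 - 4*a - 12)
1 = 1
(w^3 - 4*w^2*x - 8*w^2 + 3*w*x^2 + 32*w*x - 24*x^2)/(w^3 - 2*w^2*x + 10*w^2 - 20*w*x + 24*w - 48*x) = (w^3 - 4*w^2*x - 8*w^2 + 3*w*x^2 + 32*w*x - 24*x^2)/(w^3 - 2*w^2*x + 10*w^2 - 20*w*x + 24*w - 48*x)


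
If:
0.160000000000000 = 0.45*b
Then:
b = 0.36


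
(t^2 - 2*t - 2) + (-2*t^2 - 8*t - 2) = -t^2 - 10*t - 4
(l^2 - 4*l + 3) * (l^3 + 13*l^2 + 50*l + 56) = l^5 + 9*l^4 + l^3 - 105*l^2 - 74*l + 168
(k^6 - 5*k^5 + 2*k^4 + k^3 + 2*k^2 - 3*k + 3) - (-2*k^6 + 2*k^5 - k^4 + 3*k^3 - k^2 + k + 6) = 3*k^6 - 7*k^5 + 3*k^4 - 2*k^3 + 3*k^2 - 4*k - 3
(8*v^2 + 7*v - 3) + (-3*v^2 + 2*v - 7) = 5*v^2 + 9*v - 10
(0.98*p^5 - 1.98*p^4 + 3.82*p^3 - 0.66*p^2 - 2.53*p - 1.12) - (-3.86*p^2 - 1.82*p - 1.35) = 0.98*p^5 - 1.98*p^4 + 3.82*p^3 + 3.2*p^2 - 0.71*p + 0.23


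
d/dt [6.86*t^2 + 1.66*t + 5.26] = 13.72*t + 1.66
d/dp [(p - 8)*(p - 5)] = 2*p - 13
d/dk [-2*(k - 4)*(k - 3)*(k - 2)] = -6*k^2 + 36*k - 52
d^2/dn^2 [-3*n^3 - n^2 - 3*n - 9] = -18*n - 2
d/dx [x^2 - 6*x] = 2*x - 6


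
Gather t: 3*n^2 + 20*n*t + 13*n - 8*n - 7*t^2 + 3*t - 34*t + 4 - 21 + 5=3*n^2 + 5*n - 7*t^2 + t*(20*n - 31) - 12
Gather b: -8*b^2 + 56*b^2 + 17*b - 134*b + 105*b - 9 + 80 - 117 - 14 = 48*b^2 - 12*b - 60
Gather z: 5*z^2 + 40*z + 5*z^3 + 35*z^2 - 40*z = 5*z^3 + 40*z^2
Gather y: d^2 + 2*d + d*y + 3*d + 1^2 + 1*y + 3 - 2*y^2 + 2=d^2 + 5*d - 2*y^2 + y*(d + 1) + 6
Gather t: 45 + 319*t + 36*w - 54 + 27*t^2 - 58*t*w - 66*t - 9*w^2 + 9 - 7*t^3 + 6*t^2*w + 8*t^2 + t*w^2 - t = -7*t^3 + t^2*(6*w + 35) + t*(w^2 - 58*w + 252) - 9*w^2 + 36*w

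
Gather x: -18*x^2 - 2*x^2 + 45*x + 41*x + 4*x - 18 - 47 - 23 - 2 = -20*x^2 + 90*x - 90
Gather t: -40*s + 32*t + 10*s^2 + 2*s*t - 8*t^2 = 10*s^2 - 40*s - 8*t^2 + t*(2*s + 32)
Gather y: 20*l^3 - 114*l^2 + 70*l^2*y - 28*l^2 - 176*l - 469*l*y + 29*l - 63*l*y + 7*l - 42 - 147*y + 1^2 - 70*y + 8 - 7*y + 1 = 20*l^3 - 142*l^2 - 140*l + y*(70*l^2 - 532*l - 224) - 32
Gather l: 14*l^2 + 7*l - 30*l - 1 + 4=14*l^2 - 23*l + 3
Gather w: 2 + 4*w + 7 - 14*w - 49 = -10*w - 40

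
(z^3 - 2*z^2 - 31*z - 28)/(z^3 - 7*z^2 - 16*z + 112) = (z + 1)/(z - 4)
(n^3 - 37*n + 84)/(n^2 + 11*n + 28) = (n^2 - 7*n + 12)/(n + 4)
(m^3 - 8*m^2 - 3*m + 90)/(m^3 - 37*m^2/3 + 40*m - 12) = 3*(m^2 - 2*m - 15)/(3*m^2 - 19*m + 6)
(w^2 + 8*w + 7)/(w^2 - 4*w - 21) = (w^2 + 8*w + 7)/(w^2 - 4*w - 21)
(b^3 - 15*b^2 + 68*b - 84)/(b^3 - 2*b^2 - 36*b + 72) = (b - 7)/(b + 6)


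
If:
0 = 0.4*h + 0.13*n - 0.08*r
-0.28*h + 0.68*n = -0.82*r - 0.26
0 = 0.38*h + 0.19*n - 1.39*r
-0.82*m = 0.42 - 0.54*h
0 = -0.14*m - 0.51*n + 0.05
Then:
No Solution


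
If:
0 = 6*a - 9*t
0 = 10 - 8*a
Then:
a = 5/4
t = 5/6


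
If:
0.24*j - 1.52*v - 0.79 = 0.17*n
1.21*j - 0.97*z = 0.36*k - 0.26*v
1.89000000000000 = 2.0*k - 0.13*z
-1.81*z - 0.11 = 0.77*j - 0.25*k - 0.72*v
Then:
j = 0.232287661004293*z + 0.259257980212806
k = 0.065*z + 0.945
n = -24.1685471455709*z - 5.19228562957757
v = 2.73973819301848*z + 0.101914784394251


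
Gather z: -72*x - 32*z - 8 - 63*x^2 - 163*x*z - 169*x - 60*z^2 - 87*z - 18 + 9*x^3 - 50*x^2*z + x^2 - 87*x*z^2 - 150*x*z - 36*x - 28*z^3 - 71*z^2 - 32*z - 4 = 9*x^3 - 62*x^2 - 277*x - 28*z^3 + z^2*(-87*x - 131) + z*(-50*x^2 - 313*x - 151) - 30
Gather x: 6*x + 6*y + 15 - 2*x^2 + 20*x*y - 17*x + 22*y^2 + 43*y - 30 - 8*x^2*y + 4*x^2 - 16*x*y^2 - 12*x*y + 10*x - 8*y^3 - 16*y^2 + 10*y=x^2*(2 - 8*y) + x*(-16*y^2 + 8*y - 1) - 8*y^3 + 6*y^2 + 59*y - 15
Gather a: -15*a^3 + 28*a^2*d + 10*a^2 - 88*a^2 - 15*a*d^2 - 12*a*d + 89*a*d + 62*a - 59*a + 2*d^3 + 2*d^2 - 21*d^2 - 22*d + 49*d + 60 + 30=-15*a^3 + a^2*(28*d - 78) + a*(-15*d^2 + 77*d + 3) + 2*d^3 - 19*d^2 + 27*d + 90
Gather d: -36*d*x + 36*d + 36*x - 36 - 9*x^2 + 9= d*(36 - 36*x) - 9*x^2 + 36*x - 27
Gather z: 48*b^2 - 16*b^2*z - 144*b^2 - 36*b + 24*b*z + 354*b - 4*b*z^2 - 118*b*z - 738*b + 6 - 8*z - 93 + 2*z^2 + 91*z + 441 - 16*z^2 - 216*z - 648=-96*b^2 - 420*b + z^2*(-4*b - 14) + z*(-16*b^2 - 94*b - 133) - 294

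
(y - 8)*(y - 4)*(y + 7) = y^3 - 5*y^2 - 52*y + 224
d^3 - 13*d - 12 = (d - 4)*(d + 1)*(d + 3)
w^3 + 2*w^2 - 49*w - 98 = (w - 7)*(w + 2)*(w + 7)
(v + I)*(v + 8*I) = v^2 + 9*I*v - 8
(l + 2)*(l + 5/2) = l^2 + 9*l/2 + 5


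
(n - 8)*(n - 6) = n^2 - 14*n + 48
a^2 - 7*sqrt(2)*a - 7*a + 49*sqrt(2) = (a - 7)*(a - 7*sqrt(2))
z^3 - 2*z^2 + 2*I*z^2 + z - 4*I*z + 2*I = (z - 1)^2*(z + 2*I)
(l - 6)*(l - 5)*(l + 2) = l^3 - 9*l^2 + 8*l + 60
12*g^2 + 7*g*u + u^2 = (3*g + u)*(4*g + u)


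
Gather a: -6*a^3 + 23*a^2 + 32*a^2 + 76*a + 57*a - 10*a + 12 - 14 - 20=-6*a^3 + 55*a^2 + 123*a - 22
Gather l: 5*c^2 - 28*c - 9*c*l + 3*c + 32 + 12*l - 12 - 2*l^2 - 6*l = 5*c^2 - 25*c - 2*l^2 + l*(6 - 9*c) + 20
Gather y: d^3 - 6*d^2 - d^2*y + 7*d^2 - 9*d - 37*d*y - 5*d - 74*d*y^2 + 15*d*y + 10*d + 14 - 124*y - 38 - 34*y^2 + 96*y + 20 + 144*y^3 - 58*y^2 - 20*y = d^3 + d^2 - 4*d + 144*y^3 + y^2*(-74*d - 92) + y*(-d^2 - 22*d - 48) - 4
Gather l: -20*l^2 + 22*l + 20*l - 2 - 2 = -20*l^2 + 42*l - 4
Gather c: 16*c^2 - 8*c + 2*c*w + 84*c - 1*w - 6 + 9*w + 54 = 16*c^2 + c*(2*w + 76) + 8*w + 48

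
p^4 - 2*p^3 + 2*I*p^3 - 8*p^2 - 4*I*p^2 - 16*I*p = p*(p - 4)*(p + 2)*(p + 2*I)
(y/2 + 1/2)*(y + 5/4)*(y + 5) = y^3/2 + 29*y^2/8 + 25*y/4 + 25/8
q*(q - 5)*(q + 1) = q^3 - 4*q^2 - 5*q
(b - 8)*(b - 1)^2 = b^3 - 10*b^2 + 17*b - 8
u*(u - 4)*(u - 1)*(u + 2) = u^4 - 3*u^3 - 6*u^2 + 8*u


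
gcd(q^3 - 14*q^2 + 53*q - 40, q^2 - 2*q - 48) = q - 8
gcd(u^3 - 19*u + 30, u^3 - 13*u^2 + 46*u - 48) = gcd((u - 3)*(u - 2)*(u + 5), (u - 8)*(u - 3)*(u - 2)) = u^2 - 5*u + 6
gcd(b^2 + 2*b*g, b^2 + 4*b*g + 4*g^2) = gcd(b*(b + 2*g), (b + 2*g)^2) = b + 2*g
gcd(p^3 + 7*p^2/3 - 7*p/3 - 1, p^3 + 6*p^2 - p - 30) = p + 3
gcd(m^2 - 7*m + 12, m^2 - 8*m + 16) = m - 4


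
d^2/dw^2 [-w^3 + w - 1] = -6*w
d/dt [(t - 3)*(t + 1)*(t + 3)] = 3*t^2 + 2*t - 9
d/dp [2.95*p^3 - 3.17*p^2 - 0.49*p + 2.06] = 8.85*p^2 - 6.34*p - 0.49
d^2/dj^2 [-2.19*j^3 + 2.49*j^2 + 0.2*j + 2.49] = 4.98 - 13.14*j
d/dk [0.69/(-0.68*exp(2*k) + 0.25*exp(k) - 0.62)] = (0.9384*exp(k) - 0.1725)*exp(k)/(0.68*exp(2*k) - 0.25*exp(k) + 0.62)^2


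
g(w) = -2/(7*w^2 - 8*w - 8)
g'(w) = -2*(8 - 14*w)/(7*w^2 - 8*w - 8)^2 = 4*(7*w - 4)/(-7*w^2 + 8*w + 8)^2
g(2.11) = -0.32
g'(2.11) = 1.09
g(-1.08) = -0.23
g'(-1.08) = -0.60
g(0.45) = 0.20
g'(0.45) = -0.03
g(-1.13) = -0.20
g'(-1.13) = -0.48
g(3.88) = -0.03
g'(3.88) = 0.02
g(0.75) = 0.20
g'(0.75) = 0.05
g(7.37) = -0.01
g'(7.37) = 0.00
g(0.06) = 0.24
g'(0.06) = -0.20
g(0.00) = 0.25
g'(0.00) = -0.25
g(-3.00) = -0.03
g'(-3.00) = -0.02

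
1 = 1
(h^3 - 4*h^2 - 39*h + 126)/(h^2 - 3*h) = h - 1 - 42/h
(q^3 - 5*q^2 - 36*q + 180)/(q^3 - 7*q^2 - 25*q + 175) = (q^2 - 36)/(q^2 - 2*q - 35)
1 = 1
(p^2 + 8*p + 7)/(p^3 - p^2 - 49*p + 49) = (p + 1)/(p^2 - 8*p + 7)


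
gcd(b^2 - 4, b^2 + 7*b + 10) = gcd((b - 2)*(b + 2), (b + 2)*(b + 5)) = b + 2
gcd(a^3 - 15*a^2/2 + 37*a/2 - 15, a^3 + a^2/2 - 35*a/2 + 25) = a^2 - 9*a/2 + 5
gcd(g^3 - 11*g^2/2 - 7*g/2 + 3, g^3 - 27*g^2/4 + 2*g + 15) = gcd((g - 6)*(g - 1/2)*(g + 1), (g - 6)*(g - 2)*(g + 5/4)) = g - 6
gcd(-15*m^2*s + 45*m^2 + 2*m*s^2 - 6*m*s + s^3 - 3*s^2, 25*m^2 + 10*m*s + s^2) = 5*m + s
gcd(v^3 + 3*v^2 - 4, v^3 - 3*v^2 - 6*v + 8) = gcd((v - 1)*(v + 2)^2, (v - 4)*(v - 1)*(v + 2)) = v^2 + v - 2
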